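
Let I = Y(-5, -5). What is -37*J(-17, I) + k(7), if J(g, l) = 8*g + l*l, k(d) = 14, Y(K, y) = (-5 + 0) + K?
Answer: 1346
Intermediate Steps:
Y(K, y) = -5 + K
I = -10 (I = -5 - 5 = -10)
J(g, l) = l**2 + 8*g (J(g, l) = 8*g + l**2 = l**2 + 8*g)
-37*J(-17, I) + k(7) = -37*((-10)**2 + 8*(-17)) + 14 = -37*(100 - 136) + 14 = -37*(-36) + 14 = 1332 + 14 = 1346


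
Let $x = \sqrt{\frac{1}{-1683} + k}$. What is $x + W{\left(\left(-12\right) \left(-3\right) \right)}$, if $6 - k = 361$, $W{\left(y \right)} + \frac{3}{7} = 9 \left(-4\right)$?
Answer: $- \frac{255}{7} + \frac{i \sqrt{111726142}}{561} \approx -36.429 + 18.841 i$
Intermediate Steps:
$W{\left(y \right)} = - \frac{255}{7}$ ($W{\left(y \right)} = - \frac{3}{7} + 9 \left(-4\right) = - \frac{3}{7} - 36 = - \frac{255}{7}$)
$k = -355$ ($k = 6 - 361 = -355$)
$x = \frac{i \sqrt{111726142}}{561}$ ($x = \sqrt{\frac{1}{-1683} - 355} = \sqrt{- \frac{1}{1683} - 355} = \sqrt{- \frac{597466}{1683}} = \frac{i \sqrt{111726142}}{561} \approx 18.841 i$)
$x + W{\left(\left(-12\right) \left(-3\right) \right)} = \frac{i \sqrt{111726142}}{561} - \frac{255}{7} = - \frac{255}{7} + \frac{i \sqrt{111726142}}{561}$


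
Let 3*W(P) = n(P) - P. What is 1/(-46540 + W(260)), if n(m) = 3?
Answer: -3/139877 ≈ -2.1447e-5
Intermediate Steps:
W(P) = 1 - P/3 (W(P) = (3 - P)/3 = 1 - P/3)
1/(-46540 + W(260)) = 1/(-46540 + (1 - ⅓*260)) = 1/(-46540 + (1 - 260/3)) = 1/(-46540 - 257/3) = 1/(-139877/3) = -3/139877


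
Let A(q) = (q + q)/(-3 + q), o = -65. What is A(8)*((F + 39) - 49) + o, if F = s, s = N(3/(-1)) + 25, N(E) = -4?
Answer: -149/5 ≈ -29.800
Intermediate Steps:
s = 21 (s = -4 + 25 = 21)
F = 21
A(q) = 2*q/(-3 + q) (A(q) = (2*q)/(-3 + q) = 2*q/(-3 + q))
A(8)*((F + 39) - 49) + o = (2*8/(-3 + 8))*((21 + 39) - 49) - 65 = (2*8/5)*(60 - 49) - 65 = (2*8*(⅕))*11 - 65 = (16/5)*11 - 65 = 176/5 - 65 = -149/5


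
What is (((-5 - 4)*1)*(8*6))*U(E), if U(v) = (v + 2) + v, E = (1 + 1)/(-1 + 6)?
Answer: -6048/5 ≈ -1209.6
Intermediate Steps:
E = 2/5 ≈ 0.40000
U(v) = 2 + 2*v (U(v) = (2 + v) + v = 2 + 2*v)
(((-5 - 4)*1)*(8*6))*U(E) = (((-5 - 4)*1)*(8*6))*(2 + 2*(2/5)) = (-9*1*48)*(2 + 4/5) = -9*48*(14/5) = -432*14/5 = -6048/5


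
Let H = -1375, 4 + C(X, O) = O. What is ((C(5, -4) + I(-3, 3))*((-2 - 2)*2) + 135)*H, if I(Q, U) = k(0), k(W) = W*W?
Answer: -273625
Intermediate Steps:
k(W) = W²
I(Q, U) = 0 (I(Q, U) = 0² = 0)
C(X, O) = -4 + O
((C(5, -4) + I(-3, 3))*((-2 - 2)*2) + 135)*H = (((-4 - 4) + 0)*((-2 - 2)*2) + 135)*(-1375) = ((-8 + 0)*(-4*2) + 135)*(-1375) = (-8*(-8) + 135)*(-1375) = (64 + 135)*(-1375) = 199*(-1375) = -273625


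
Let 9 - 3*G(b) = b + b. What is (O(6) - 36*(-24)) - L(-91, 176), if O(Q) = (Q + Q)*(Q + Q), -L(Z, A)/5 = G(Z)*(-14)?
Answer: -10346/3 ≈ -3448.7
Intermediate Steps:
G(b) = 3 - 2*b/3 (G(b) = 3 - (b + b)/3 = 3 - 2*b/3)
L(Z, A) = 210 - 140*Z/3 (L(Z, A) = -5*(3 - 2*Z/3)*(-14) = -5*(-42 + 28*Z/3) = 210 - 140*Z/3)
O(Q) = 4*Q**2 (O(Q) = (2*Q)*(2*Q) = 4*Q**2)
(O(6) - 36*(-24)) - L(-91, 176) = (4*6**2 - 36*(-24)) - (210 - 140/3*(-91)) = (4*36 + 864) - (210 + 12740/3) = (144 + 864) - 1*13370/3 = 1008 - 13370/3 = -10346/3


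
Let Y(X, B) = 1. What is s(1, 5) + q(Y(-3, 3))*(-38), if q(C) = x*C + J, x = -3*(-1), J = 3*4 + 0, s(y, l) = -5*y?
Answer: -575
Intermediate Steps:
J = 12 (J = 12 + 0 = 12)
x = 3
q(C) = 12 + 3*C (q(C) = 3*C + 12 = 12 + 3*C)
s(1, 5) + q(Y(-3, 3))*(-38) = -5*1 + (12 + 3*1)*(-38) = -5 + (12 + 3)*(-38) = -5 + 15*(-38) = -5 - 570 = -575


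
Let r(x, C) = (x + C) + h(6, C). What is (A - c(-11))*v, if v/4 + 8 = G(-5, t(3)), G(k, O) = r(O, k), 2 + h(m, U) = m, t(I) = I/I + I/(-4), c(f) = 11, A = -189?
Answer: 7000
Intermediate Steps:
t(I) = 1 - I/4 (t(I) = 1 + I*(-1/4) = 1 - I/4)
h(m, U) = -2 + m
r(x, C) = 4 + C + x (r(x, C) = (x + C) + (-2 + 6) = (C + x) + 4 = 4 + C + x)
G(k, O) = 4 + O + k (G(k, O) = 4 + k + O = 4 + O + k)
v = -35 (v = -32 + 4*(4 + (1 - 1/4*3) - 5) = -32 + 4*(4 + (1 - 3/4) - 5) = -32 + 4*(4 + 1/4 - 5) = -32 + 4*(-3/4) = -32 - 3 = -35)
(A - c(-11))*v = (-189 - 1*11)*(-35) = (-189 - 11)*(-35) = -200*(-35) = 7000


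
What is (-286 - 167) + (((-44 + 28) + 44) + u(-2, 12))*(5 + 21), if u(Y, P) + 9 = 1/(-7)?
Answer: 261/7 ≈ 37.286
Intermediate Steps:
u(Y, P) = -64/7 (u(Y, P) = -9 + 1/(-7) = -9 - ⅐ = -64/7)
(-286 - 167) + (((-44 + 28) + 44) + u(-2, 12))*(5 + 21) = (-286 - 167) + (((-44 + 28) + 44) - 64/7)*(5 + 21) = -453 + ((-16 + 44) - 64/7)*26 = -453 + (28 - 64/7)*26 = -453 + (132/7)*26 = -453 + 3432/7 = 261/7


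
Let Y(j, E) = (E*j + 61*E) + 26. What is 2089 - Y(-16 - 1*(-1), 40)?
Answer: 223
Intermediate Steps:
Y(j, E) = 26 + 61*E + E*j (Y(j, E) = (61*E + E*j) + 26 = 26 + 61*E + E*j)
2089 - Y(-16 - 1*(-1), 40) = 2089 - (26 + 61*40 + 40*(-16 - 1*(-1))) = 2089 - (26 + 2440 + 40*(-16 + 1)) = 2089 - (26 + 2440 + 40*(-15)) = 2089 - (26 + 2440 - 600) = 2089 - 1*1866 = 2089 - 1866 = 223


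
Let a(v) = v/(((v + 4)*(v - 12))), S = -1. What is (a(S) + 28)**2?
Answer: 1194649/1521 ≈ 785.44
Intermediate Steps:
a(v) = v/((-12 + v)*(4 + v)) (a(v) = v/(((4 + v)*(-12 + v))) = v/(((-12 + v)*(4 + v))) = v*(1/((-12 + v)*(4 + v))) = v/((-12 + v)*(4 + v)))
(a(S) + 28)**2 = (-1/(-48 + (-1)**2 - 8*(-1)) + 28)**2 = (-1/(-48 + 1 + 8) + 28)**2 = (-1/(-39) + 28)**2 = (-1*(-1/39) + 28)**2 = (1/39 + 28)**2 = (1093/39)**2 = 1194649/1521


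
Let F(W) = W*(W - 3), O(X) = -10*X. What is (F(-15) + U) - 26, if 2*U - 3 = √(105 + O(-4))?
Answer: 491/2 + √145/2 ≈ 251.52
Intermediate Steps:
F(W) = W*(-3 + W)
U = 3/2 + √145/2 (U = 3/2 + √(105 - 10*(-4))/2 = 3/2 + √(105 + 40)/2 = 3/2 + √145/2 ≈ 7.5208)
(F(-15) + U) - 26 = (-15*(-3 - 15) + (3/2 + √145/2)) - 26 = (-15*(-18) + (3/2 + √145/2)) - 26 = (270 + (3/2 + √145/2)) - 26 = (543/2 + √145/2) - 26 = 491/2 + √145/2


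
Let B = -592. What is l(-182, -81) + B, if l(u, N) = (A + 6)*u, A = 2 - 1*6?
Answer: -956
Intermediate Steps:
A = -4 (A = 2 - 6 = -4)
l(u, N) = 2*u (l(u, N) = (-4 + 6)*u = 2*u)
l(-182, -81) + B = 2*(-182) - 592 = -364 - 592 = -956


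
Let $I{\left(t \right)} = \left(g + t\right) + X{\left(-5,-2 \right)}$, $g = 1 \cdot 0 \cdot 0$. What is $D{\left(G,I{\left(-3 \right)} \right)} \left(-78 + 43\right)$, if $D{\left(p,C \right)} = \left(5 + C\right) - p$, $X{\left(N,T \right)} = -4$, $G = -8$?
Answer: $-210$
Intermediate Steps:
$g = 0$ ($g = 0 \cdot 0 = 0$)
$I{\left(t \right)} = -4 + t$ ($I{\left(t \right)} = \left(0 + t\right) - 4 = t - 4 = -4 + t$)
$D{\left(p,C \right)} = 5 + C - p$
$D{\left(G,I{\left(-3 \right)} \right)} \left(-78 + 43\right) = \left(5 - 7 - -8\right) \left(-78 + 43\right) = \left(5 - 7 + 8\right) \left(-35\right) = 6 \left(-35\right) = -210$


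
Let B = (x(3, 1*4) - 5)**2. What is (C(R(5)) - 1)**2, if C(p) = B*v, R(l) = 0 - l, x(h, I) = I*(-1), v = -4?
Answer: 105625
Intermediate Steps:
x(h, I) = -I
R(l) = -l
B = 81 (B = (-4 - 5)**2 = (-9)**2 = 81)
C(p) = -324 (C(p) = 81*(-4) = -324)
(C(R(5)) - 1)**2 = (-324 - 1)**2 = (-325)**2 = 105625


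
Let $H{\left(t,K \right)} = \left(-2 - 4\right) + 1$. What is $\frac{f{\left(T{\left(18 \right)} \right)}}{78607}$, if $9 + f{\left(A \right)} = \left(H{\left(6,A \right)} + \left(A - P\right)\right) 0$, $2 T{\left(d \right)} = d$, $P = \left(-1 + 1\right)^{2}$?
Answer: $- \frac{9}{78607} \approx -0.00011449$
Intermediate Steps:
$P = 0$ ($P = 0^{2} = 0$)
$T{\left(d \right)} = \frac{d}{2}$
$H{\left(t,K \right)} = -5$ ($H{\left(t,K \right)} = -6 + 1 = -5$)
$f{\left(A \right)} = -9$ ($f{\left(A \right)} = -9 + \left(-5 + \left(A - 0\right)\right) 0 = -9 + \left(-5 + \left(A + 0\right)\right) 0 = -9 + \left(-5 + A\right) 0 = -9 + 0 = -9$)
$\frac{f{\left(T{\left(18 \right)} \right)}}{78607} = - \frac{9}{78607}$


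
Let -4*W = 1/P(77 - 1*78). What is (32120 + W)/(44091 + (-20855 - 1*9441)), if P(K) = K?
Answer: 128481/55180 ≈ 2.3284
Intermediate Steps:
W = 1/4 (W = -1/(4*(77 - 1*78)) = -1/(4*(77 - 78)) = -1/4/(-1) = -1/4*(-1) = 1/4 ≈ 0.25000)
(32120 + W)/(44091 + (-20855 - 1*9441)) = (32120 + 1/4)/(44091 + (-20855 - 1*9441)) = 128481/(4*(44091 + (-20855 - 9441))) = 128481/(4*(44091 - 30296)) = (128481/4)/13795 = (128481/4)*(1/13795) = 128481/55180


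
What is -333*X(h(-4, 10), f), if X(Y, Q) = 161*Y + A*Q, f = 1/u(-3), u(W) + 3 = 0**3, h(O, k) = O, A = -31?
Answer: 211011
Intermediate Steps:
u(W) = -3 (u(W) = -3 + 0**3 = -3 + 0 = -3)
f = -1/3 (f = 1/(-3) = -1/3 ≈ -0.33333)
X(Y, Q) = -31*Q + 161*Y (X(Y, Q) = 161*Y - 31*Q = -31*Q + 161*Y)
-333*X(h(-4, 10), f) = -333*(-31*(-1/3) + 161*(-4)) = -333*(31/3 - 644) = -333*(-1901/3) = 211011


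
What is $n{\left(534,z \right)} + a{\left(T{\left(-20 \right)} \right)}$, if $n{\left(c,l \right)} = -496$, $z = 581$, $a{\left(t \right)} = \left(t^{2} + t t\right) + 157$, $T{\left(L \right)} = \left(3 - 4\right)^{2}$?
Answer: $-337$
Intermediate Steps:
$T{\left(L \right)} = 1$ ($T{\left(L \right)} = \left(-1\right)^{2} = 1$)
$a{\left(t \right)} = 157 + 2 t^{2}$ ($a{\left(t \right)} = \left(t^{2} + t^{2}\right) + 157 = 2 t^{2} + 157 = 157 + 2 t^{2}$)
$n{\left(534,z \right)} + a{\left(T{\left(-20 \right)} \right)} = -496 + \left(157 + 2 \cdot 1^{2}\right) = -496 + \left(157 + 2 \cdot 1\right) = -496 + \left(157 + 2\right) = -496 + 159 = -337$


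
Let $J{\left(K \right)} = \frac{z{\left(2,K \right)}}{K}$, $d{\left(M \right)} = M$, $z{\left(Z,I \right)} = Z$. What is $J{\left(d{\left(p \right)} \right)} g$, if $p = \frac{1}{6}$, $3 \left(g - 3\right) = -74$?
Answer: $-260$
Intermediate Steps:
$g = - \frac{65}{3}$ ($g = 3 + \frac{1}{3} \left(-74\right) = 3 - \frac{74}{3} = - \frac{65}{3} \approx -21.667$)
$p = \frac{1}{6} \approx 0.16667$
$J{\left(K \right)} = \frac{2}{K}$
$J{\left(d{\left(p \right)} \right)} g = 2 \frac{1}{\frac{1}{6}} \left(- \frac{65}{3}\right) = 2 \cdot 6 \left(- \frac{65}{3}\right) = 12 \left(- \frac{65}{3}\right) = -260$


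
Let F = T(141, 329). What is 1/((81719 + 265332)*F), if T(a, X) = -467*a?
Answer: -1/22852267197 ≈ -4.3759e-11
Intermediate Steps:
F = -65847 (F = -467*141 = -65847)
1/((81719 + 265332)*F) = 1/((81719 + 265332)*(-65847)) = -1/65847/347051 = (1/347051)*(-1/65847) = -1/22852267197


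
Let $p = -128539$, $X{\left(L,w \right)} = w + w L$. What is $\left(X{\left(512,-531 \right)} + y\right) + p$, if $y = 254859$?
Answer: $-146083$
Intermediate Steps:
$X{\left(L,w \right)} = w + L w$
$\left(X{\left(512,-531 \right)} + y\right) + p = \left(- 531 \left(1 + 512\right) + 254859\right) - 128539 = \left(\left(-531\right) 513 + 254859\right) - 128539 = \left(-272403 + 254859\right) - 128539 = -17544 - 128539 = -146083$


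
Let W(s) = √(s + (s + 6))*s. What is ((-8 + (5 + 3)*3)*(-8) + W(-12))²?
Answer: 13792 + 9216*I*√2 ≈ 13792.0 + 13033.0*I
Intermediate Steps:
W(s) = s*√(6 + 2*s) (W(s) = √(s + (6 + s))*s = √(6 + 2*s)*s = s*√(6 + 2*s))
((-8 + (5 + 3)*3)*(-8) + W(-12))² = ((-8 + (5 + 3)*3)*(-8) - 12*√(6 + 2*(-12)))² = ((-8 + 8*3)*(-8) - 12*√(6 - 24))² = ((-8 + 24)*(-8) - 36*I*√2)² = (16*(-8) - 36*I*√2)² = (-128 - 36*I*√2)²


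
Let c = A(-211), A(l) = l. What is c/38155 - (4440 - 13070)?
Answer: 329277439/38155 ≈ 8630.0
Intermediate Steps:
c = -211
c/38155 - (4440 - 13070) = -211/38155 - (4440 - 13070) = -211*1/38155 - 1*(-8630) = -211/38155 + 8630 = 329277439/38155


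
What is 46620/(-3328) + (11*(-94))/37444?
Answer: -9937957/708032 ≈ -14.036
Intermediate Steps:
46620/(-3328) + (11*(-94))/37444 = 46620*(-1/3328) - 1034*1/37444 = -11655/832 - 47/1702 = -9937957/708032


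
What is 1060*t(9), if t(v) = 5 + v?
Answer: 14840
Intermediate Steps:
1060*t(9) = 1060*(5 + 9) = 1060*14 = 14840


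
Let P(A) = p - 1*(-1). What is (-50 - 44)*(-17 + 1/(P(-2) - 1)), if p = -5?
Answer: 8084/5 ≈ 1616.8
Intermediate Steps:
P(A) = -4 (P(A) = -5 - 1*(-1) = -5 + 1 = -4)
(-50 - 44)*(-17 + 1/(P(-2) - 1)) = (-50 - 44)*(-17 + 1/(-4 - 1)) = -94*(-17 + 1/(-5)) = -94*(-17 - 1/5) = -94*(-86/5) = 8084/5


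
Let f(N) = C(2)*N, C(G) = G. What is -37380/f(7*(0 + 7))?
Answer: -2670/7 ≈ -381.43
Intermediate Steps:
f(N) = 2*N
-37380/f(7*(0 + 7)) = -37380*1/(14*(0 + 7)) = -37380/(2*(7*7)) = -37380/(2*49) = -37380/98 = -37380*1/98 = -2670/7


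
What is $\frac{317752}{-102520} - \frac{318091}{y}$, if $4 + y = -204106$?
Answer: $- \frac{161228357}{104626786} \approx -1.541$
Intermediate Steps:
$y = -204110$ ($y = -4 - 204106 = -204110$)
$\frac{317752}{-102520} - \frac{318091}{y} = \frac{317752}{-102520} - \frac{318091}{-204110} = 317752 \left(- \frac{1}{102520}\right) - - \frac{318091}{204110} = - \frac{39719}{12815} + \frac{318091}{204110} = - \frac{161228357}{104626786}$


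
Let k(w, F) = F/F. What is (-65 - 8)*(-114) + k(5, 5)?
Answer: 8323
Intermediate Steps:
k(w, F) = 1
(-65 - 8)*(-114) + k(5, 5) = (-65 - 8)*(-114) + 1 = -73*(-114) + 1 = 8322 + 1 = 8323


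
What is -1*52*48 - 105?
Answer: -2601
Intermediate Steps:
-1*52*48 - 105 = -52*48 - 105 = -2496 - 105 = -2601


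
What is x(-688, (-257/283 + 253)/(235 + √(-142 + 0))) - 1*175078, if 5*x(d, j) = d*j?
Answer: 2*(-123867685*√142 + 29133447623*I)/(1415*(√142 - 235*I)) ≈ -1.7523e+5 + 7.4657*I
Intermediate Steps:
x(d, j) = d*j/5 (x(d, j) = (d*j)/5 = d*j/5)
x(-688, (-257/283 + 253)/(235 + √(-142 + 0))) - 1*175078 = (⅕)*(-688)*((-257/283 + 253)/(235 + √(-142 + 0))) - 1*175078 = (⅕)*(-688)*((-257*1/283 + 253)/(235 + √(-142))) - 175078 = (⅕)*(-688)*((-257/283 + 253)/(235 + I*√142)) - 175078 = (⅕)*(-688)*(71342/(283*(235 + I*√142))) - 175078 = -49083296/(1415*(235 + I*√142)) - 175078 = -175078 - 49083296/(1415*(235 + I*√142))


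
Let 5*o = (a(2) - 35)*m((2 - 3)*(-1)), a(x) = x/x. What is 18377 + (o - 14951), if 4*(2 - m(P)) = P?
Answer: 34141/10 ≈ 3414.1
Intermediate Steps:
a(x) = 1
m(P) = 2 - P/4
o = -119/10 (o = ((1 - 35)*(2 - (2 - 3)*(-1)/4))/5 = (-34*(2 - (-1)*(-1)/4))/5 = (-34*(2 - ¼*1))/5 = (-34*(2 - ¼))/5 = (-34*7/4)/5 = (⅕)*(-119/2) = -119/10 ≈ -11.900)
18377 + (o - 14951) = 18377 + (-119/10 - 14951) = 18377 - 149629/10 = 34141/10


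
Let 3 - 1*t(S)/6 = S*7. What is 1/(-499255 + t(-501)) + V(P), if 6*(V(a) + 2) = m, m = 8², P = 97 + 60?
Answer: 12433067/1434585 ≈ 8.6667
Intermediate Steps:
P = 157
m = 64
V(a) = 26/3 (V(a) = -2 + (⅙)*64 = -2 + 32/3 = 26/3)
t(S) = 18 - 42*S (t(S) = 18 - 6*S*7 = 18 - 42*S)
1/(-499255 + t(-501)) + V(P) = 1/(-499255 + (18 - 42*(-501))) + 26/3 = 1/(-499255 + (18 + 21042)) + 26/3 = 1/(-499255 + 21060) + 26/3 = 1/(-478195) + 26/3 = -1/478195 + 26/3 = 12433067/1434585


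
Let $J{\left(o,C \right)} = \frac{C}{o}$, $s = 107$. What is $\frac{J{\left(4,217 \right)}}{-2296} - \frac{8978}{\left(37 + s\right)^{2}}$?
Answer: $- \frac{194093}{425088} \approx -0.45659$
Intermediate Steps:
$\frac{J{\left(4,217 \right)}}{-2296} - \frac{8978}{\left(37 + s\right)^{2}} = \frac{217 \cdot \frac{1}{4}}{-2296} - \frac{8978}{\left(37 + 107\right)^{2}} = 217 \cdot \frac{1}{4} \left(- \frac{1}{2296}\right) - \frac{8978}{144^{2}} = \frac{217}{4} \left(- \frac{1}{2296}\right) - \frac{8978}{20736} = - \frac{31}{1312} - \frac{4489}{10368} = - \frac{194093}{425088}$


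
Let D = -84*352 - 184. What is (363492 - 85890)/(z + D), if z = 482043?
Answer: 277602/452291 ≈ 0.61377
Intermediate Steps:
D = -29752 (D = -29568 - 184 = -29752)
(363492 - 85890)/(z + D) = (363492 - 85890)/(482043 - 29752) = 277602/452291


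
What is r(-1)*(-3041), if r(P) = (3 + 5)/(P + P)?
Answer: 12164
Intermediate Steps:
r(P) = 4/P (r(P) = 8/(2*P) = (1/(2*P))*8 = 4/P)
r(-1)*(-3041) = (4/(-1))*(-3041) = (4*(-1))*(-3041) = -4*(-3041) = 12164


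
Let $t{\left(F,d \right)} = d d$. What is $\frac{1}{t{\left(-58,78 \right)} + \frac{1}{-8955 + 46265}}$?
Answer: $\frac{37310}{226994041} \approx 0.00016437$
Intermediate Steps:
$t{\left(F,d \right)} = d^{2}$
$\frac{1}{t{\left(-58,78 \right)} + \frac{1}{-8955 + 46265}} = \frac{1}{78^{2} + \frac{1}{-8955 + 46265}} = \frac{1}{6084 + \frac{1}{37310}} = \frac{1}{\frac{226994041}{37310}} = \frac{37310}{226994041}$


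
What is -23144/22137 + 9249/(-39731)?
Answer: -1124279377/879525147 ≈ -1.2783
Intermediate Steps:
-23144/22137 + 9249/(-39731) = -23144*1/22137 + 9249*(-1/39731) = -23144/22137 - 9249/39731 = -1124279377/879525147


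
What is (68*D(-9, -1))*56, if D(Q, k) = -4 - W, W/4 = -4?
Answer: 45696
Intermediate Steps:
W = -16 (W = 4*(-4) = -16)
D(Q, k) = 12 (D(Q, k) = -4 - 1*(-16) = -4 + 16 = 12)
(68*D(-9, -1))*56 = (68*12)*56 = 816*56 = 45696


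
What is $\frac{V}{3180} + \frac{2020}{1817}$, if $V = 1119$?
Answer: $\frac{2818941}{1926020} \approx 1.4636$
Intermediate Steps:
$\frac{V}{3180} + \frac{2020}{1817} = \frac{1119}{3180} + \frac{2020}{1817} = 1119 \cdot \frac{1}{3180} + 2020 \cdot \frac{1}{1817} = \frac{373}{1060} + \frac{2020}{1817} = \frac{2818941}{1926020}$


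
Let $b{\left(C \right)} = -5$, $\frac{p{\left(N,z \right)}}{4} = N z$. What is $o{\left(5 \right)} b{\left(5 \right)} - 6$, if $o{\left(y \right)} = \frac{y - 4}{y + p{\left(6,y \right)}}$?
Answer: $- \frac{151}{25} \approx -6.04$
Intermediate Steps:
$p{\left(N,z \right)} = 4 N z$
$o{\left(y \right)} = \frac{-4 + y}{25 y}$ ($o{\left(y \right)} = \frac{y - 4}{y + 4 \cdot 6 y} = \frac{-4 + y}{y + 24 y} = \frac{-4 + y}{25 y}$)
$o{\left(5 \right)} b{\left(5 \right)} - 6 = \frac{-4 + 5}{25 \cdot 5} \left(-5\right) - 6 = \frac{1}{25} \cdot \frac{1}{5} \cdot 1 \left(-5\right) - 6 = \frac{1}{125} \left(-5\right) - 6 = - \frac{1}{25} - 6 = - \frac{151}{25}$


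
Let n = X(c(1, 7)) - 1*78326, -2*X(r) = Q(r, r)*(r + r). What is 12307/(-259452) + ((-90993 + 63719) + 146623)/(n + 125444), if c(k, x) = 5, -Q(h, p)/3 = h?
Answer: 10128177499/4081439412 ≈ 2.4815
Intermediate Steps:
Q(h, p) = -3*h
X(r) = 3*r² (X(r) = -(-3*r)*(r + r)/2 = -(-3*r)*2*r/2 = -(-3)*r² = 3*r²)
n = -78251 (n = 3*5² - 1*78326 = 3*25 - 78326 = 75 - 78326 = -78251)
12307/(-259452) + ((-90993 + 63719) + 146623)/(n + 125444) = 12307/(-259452) + ((-90993 + 63719) + 146623)/(-78251 + 125444) = 12307*(-1/259452) + (-27274 + 146623)/47193 = -12307/259452 + 119349*(1/47193) = -12307/259452 + 39783/15731 = 10128177499/4081439412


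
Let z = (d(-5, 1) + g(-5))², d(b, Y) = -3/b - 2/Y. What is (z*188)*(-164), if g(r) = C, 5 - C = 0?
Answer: -9989568/25 ≈ -3.9958e+5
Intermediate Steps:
C = 5 (C = 5 - 1*0 = 5 + 0 = 5)
g(r) = 5
z = 324/25 (z = ((-3/(-5) - 2/1) + 5)² = ((-3*(-⅕) - 2*1) + 5)² = ((⅗ - 2) + 5)² = (-7/5 + 5)² = (18/5)² = 324/25 ≈ 12.960)
(z*188)*(-164) = ((324/25)*188)*(-164) = (60912/25)*(-164) = -9989568/25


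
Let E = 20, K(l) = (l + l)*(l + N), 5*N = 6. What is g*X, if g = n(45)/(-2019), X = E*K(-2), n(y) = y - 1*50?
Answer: 320/2019 ≈ 0.15849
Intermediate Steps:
N = 6/5 (N = (⅕)*6 = 6/5 ≈ 1.2000)
K(l) = 2*l*(6/5 + l) (K(l) = (l + l)*(l + 6/5) = (2*l)*(6/5 + l) = 2*l*(6/5 + l))
n(y) = -50 + y (n(y) = y - 50 = -50 + y)
X = 64 (X = 20*((⅖)*(-2)*(6 + 5*(-2))) = 20*((⅖)*(-2)*(6 - 10)) = 20*((⅖)*(-2)*(-4)) = 20*(16/5) = 64)
g = 5/2019 (g = (-50 + 45)/(-2019) = -5*(-1/2019) = 5/2019 ≈ 0.0024765)
g*X = (5/2019)*64 = 320/2019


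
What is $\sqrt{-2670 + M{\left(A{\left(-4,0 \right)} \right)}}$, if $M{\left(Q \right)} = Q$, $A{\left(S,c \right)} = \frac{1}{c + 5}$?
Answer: $\frac{i \sqrt{66745}}{5} \approx 51.67 i$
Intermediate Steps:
$A{\left(S,c \right)} = \frac{1}{5 + c}$
$\sqrt{-2670 + M{\left(A{\left(-4,0 \right)} \right)}} = \sqrt{-2670 + \frac{1}{5 + 0}} = \sqrt{-2670 + \frac{1}{5}} = \sqrt{- \frac{13349}{5}} = \frac{i \sqrt{66745}}{5}$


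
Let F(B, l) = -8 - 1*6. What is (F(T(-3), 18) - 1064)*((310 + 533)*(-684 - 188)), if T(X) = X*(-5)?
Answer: 792433488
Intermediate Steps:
T(X) = -5*X
F(B, l) = -14 (F(B, l) = -8 - 6 = -14)
(F(T(-3), 18) - 1064)*((310 + 533)*(-684 - 188)) = (-14 - 1064)*((310 + 533)*(-684 - 188)) = -908754*(-872) = -1078*(-735096) = 792433488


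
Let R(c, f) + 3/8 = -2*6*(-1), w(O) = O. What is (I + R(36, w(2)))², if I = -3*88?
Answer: 4076361/64 ≈ 63693.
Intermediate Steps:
R(c, f) = 93/8 (R(c, f) = -3/8 - 2*6*(-1) = -3/8 - 12*(-1) = -3/8 + 12 = 93/8)
I = -264
(I + R(36, w(2)))² = (-264 + 93/8)² = (-2019/8)² = 4076361/64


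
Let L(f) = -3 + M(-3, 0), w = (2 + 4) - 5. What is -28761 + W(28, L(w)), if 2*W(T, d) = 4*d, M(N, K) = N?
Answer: -28773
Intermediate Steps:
w = 1 (w = 6 - 5 = 1)
L(f) = -6 (L(f) = -3 - 3 = -6)
W(T, d) = 2*d (W(T, d) = (4*d)/2 = 2*d)
-28761 + W(28, L(w)) = -28761 + 2*(-6) = -28761 - 12 = -28773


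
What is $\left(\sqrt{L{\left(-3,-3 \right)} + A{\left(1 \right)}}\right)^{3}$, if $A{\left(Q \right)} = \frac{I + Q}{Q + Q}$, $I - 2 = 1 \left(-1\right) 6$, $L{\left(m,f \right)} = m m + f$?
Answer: $\frac{27 \sqrt{2}}{4} \approx 9.5459$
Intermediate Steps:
$L{\left(m,f \right)} = f + m^{2}$ ($L{\left(m,f \right)} = m^{2} + f = f + m^{2}$)
$I = -4$ ($I = 2 + 1 \left(-1\right) 6 = 2 - 6 = -4$)
$A{\left(Q \right)} = \frac{-4 + Q}{2 Q}$ ($A{\left(Q \right)} = \frac{-4 + Q}{Q + Q} = \frac{-4 + Q}{2 Q}$)
$\left(\sqrt{L{\left(-3,-3 \right)} + A{\left(1 \right)}}\right)^{3} = \left(\sqrt{\left(-3 + \left(-3\right)^{2}\right) + \frac{-4 + 1}{2 \cdot 1}}\right)^{3} = \left(\sqrt{\left(-3 + 9\right) + \frac{1}{2} \cdot 1 \left(-3\right)}\right)^{3} = \left(\sqrt{6 - \frac{3}{2}}\right)^{3} = \left(\sqrt{\frac{9}{2}}\right)^{3} = \left(\frac{3 \sqrt{2}}{2}\right)^{3} = \frac{27 \sqrt{2}}{4}$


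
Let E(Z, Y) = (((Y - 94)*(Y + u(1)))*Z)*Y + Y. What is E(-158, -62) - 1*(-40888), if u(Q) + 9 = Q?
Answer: 107013146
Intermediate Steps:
u(Q) = -9 + Q
E(Z, Y) = Y + Y*Z*(-94 + Y)*(-8 + Y) (E(Z, Y) = (((Y - 94)*(Y + (-9 + 1)))*Z)*Y + Y = (((-94 + Y)*(Y - 8))*Z)*Y + Y = (((-94 + Y)*(-8 + Y))*Z)*Y + Y = (Z*(-94 + Y)*(-8 + Y))*Y + Y = Y*Z*(-94 + Y)*(-8 + Y) + Y = Y + Y*Z*(-94 + Y)*(-8 + Y))
E(-158, -62) - 1*(-40888) = -62*(1 + 752*(-158) - 158*(-62)² - 102*(-62)*(-158)) - 1*(-40888) = -62*(1 - 118816 - 158*3844 - 999192) + 40888 = -62*(1 - 118816 - 607352 - 999192) + 40888 = -62*(-1725359) + 40888 = 106972258 + 40888 = 107013146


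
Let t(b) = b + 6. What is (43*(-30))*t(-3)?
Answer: -3870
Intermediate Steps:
t(b) = 6 + b
(43*(-30))*t(-3) = (43*(-30))*(6 - 3) = -1290*3 = -3870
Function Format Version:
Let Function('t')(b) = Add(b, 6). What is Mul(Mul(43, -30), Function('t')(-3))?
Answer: -3870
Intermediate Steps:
Function('t')(b) = Add(6, b)
Mul(Mul(43, -30), Function('t')(-3)) = Mul(Mul(43, -30), Add(6, -3)) = Mul(-1290, 3) = -3870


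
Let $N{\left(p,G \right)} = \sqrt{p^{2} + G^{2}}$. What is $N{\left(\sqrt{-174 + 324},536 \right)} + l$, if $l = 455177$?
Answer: $455177 + \sqrt{287446} \approx 4.5571 \cdot 10^{5}$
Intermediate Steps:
$N{\left(p,G \right)} = \sqrt{G^{2} + p^{2}}$
$N{\left(\sqrt{-174 + 324},536 \right)} + l = \sqrt{536^{2} + \left(\sqrt{-174 + 324}\right)^{2}} + 455177 = \sqrt{287296 + \left(\sqrt{150}\right)^{2}} + 455177 = \sqrt{287296 + \left(5 \sqrt{6}\right)^{2}} + 455177 = \sqrt{287296 + 150} + 455177 = \sqrt{287446} + 455177 = 455177 + \sqrt{287446}$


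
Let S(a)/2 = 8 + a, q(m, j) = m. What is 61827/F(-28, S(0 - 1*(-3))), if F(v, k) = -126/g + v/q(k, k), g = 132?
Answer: -1360194/49 ≈ -27759.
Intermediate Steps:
S(a) = 16 + 2*a (S(a) = 2*(8 + a) = 16 + 2*a)
F(v, k) = -21/22 + v/k (F(v, k) = -126/132 + v/k = -126*1/132 + v/k = -21/22 + v/k)
61827/F(-28, S(0 - 1*(-3))) = 61827/(-21/22 - 28/(16 + 2*(0 - 1*(-3)))) = 61827/(-21/22 - 28/(16 + 2*(0 + 3))) = 61827/(-21/22 - 28/(16 + 2*3)) = 61827/(-21/22 - 28/(16 + 6)) = 61827/(-21/22 - 28/22) = 61827/(-21/22 - 28*1/22) = 61827/(-21/22 - 14/11) = 61827/(-49/22) = 61827*(-22/49) = -1360194/49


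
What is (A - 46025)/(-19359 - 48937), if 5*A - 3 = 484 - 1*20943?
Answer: 250581/341480 ≈ 0.73381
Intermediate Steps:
A = -20456/5 (A = ⅗ + (484 - 1*20943)/5 = ⅗ + (484 - 20943)/5 = ⅗ + (⅕)*(-20459) = ⅗ - 20459/5 = -20456/5 ≈ -4091.2)
(A - 46025)/(-19359 - 48937) = (-20456/5 - 46025)/(-19359 - 48937) = -250581/5/(-68296) = -250581/5*(-1/68296) = 250581/341480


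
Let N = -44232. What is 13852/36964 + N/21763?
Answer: -333382643/201111883 ≈ -1.6577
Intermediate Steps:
13852/36964 + N/21763 = 13852/36964 - 44232/21763 = 13852*(1/36964) - 44232*1/21763 = 3463/9241 - 44232/21763 = -333382643/201111883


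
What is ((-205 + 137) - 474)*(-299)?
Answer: 162058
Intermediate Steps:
((-205 + 137) - 474)*(-299) = (-68 - 474)*(-299) = -542*(-299) = 162058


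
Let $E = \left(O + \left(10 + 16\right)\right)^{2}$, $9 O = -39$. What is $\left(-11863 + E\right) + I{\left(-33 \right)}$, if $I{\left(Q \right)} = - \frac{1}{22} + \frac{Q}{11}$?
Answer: $- \frac{2256527}{198} \approx -11397.0$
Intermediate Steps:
$O = - \frac{13}{3}$ ($O = \frac{1}{9} \left(-39\right) = - \frac{13}{3} \approx -4.3333$)
$I{\left(Q \right)} = - \frac{1}{22} + \frac{Q}{11}$ ($I{\left(Q \right)} = \left(-1\right) \frac{1}{22} + Q \frac{1}{11} = - \frac{1}{22} + \frac{Q}{11}$)
$E = \frac{4225}{9}$ ($E = \left(- \frac{13}{3} + \left(10 + 16\right)\right)^{2} = \left(- \frac{13}{3} + 26\right)^{2} = \left(\frac{65}{3}\right)^{2} = \frac{4225}{9} \approx 469.44$)
$\left(-11863 + E\right) + I{\left(-33 \right)} = \left(-11863 + \frac{4225}{9}\right) + \left(- \frac{1}{22} + \frac{1}{11} \left(-33\right)\right) = - \frac{102542}{9} - \frac{67}{22} = - \frac{2256527}{198}$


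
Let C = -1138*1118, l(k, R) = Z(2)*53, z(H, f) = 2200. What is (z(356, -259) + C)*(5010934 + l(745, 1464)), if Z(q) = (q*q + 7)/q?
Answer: -6364677327942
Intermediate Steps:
Z(q) = (7 + q²)/q (Z(q) = (q² + 7)/q = (7 + q²)/q)
l(k, R) = 583/2 (l(k, R) = (2 + 7/2)*53 = (11/2)*53 = 583/2)
C = -1272284
(z(356, -259) + C)*(5010934 + l(745, 1464)) = (2200 - 1272284)*(5010934 + 583/2) = -1270084*10022451/2 = -6364677327942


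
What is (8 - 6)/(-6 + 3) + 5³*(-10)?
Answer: -3752/3 ≈ -1250.7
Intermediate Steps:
(8 - 6)/(-6 + 3) + 5³*(-10) = 2/(-3) + 125*(-10) = 2*(-⅓) - 1250 = -⅔ - 1250 = -3752/3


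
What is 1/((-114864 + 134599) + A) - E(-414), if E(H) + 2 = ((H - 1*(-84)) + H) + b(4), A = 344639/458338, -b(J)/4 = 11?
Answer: 7146060062848/9045645069 ≈ 790.00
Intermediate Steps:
b(J) = -44 (b(J) = -4*11 = -44)
A = 344639/458338 (A = 344639*(1/458338) = 344639/458338 ≈ 0.75193)
E(H) = 38 + 2*H (E(H) = -2 + (((H - 1*(-84)) + H) - 44) = -2 + (((H + 84) + H) - 44) = -2 + (((84 + H) + H) - 44) = -2 + ((84 + 2*H) - 44) = -2 + (40 + 2*H) = 38 + 2*H)
1/((-114864 + 134599) + A) - E(-414) = 1/((-114864 + 134599) + 344639/458338) - (38 + 2*(-414)) = 1/(19735 + 344639/458338) - (38 - 828) = 1/(9045645069/458338) - 1*(-790) = 458338/9045645069 + 790 = 7146060062848/9045645069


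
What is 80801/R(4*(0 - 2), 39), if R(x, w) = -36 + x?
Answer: -80801/44 ≈ -1836.4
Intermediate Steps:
80801/R(4*(0 - 2), 39) = 80801/(-36 + 4*(0 - 2)) = 80801/(-36 + 4*(-2)) = 80801/(-36 - 8) = 80801/(-44) = 80801*(-1/44) = -80801/44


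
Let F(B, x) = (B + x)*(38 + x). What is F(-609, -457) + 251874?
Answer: 698528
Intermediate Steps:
F(B, x) = (38 + x)*(B + x)
F(-609, -457) + 251874 = ((-457)² + 38*(-609) + 38*(-457) - 609*(-457)) + 251874 = (208849 - 23142 - 17366 + 278313) + 251874 = 446654 + 251874 = 698528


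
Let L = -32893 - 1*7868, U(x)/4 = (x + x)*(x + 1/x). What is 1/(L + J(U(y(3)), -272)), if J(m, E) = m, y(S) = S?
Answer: -1/40681 ≈ -2.4582e-5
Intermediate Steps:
U(x) = 8*x*(x + 1/x) (U(x) = 4*((x + x)*(x + 1/x)) = 4*((2*x)*(x + 1/x)) = 4*(2*x*(x + 1/x)) = 8*x*(x + 1/x))
L = -40761 (L = -32893 - 7868 = -40761)
1/(L + J(U(y(3)), -272)) = 1/(-40761 + (8 + 8*3²)) = 1/(-40761 + (8 + 8*9)) = 1/(-40761 + (8 + 72)) = 1/(-40761 + 80) = 1/(-40681) = -1/40681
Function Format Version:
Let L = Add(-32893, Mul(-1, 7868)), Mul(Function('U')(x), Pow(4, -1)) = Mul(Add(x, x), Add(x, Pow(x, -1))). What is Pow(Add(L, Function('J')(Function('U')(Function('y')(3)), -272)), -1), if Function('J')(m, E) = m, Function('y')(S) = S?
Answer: Rational(-1, 40681) ≈ -2.4582e-5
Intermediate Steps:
Function('U')(x) = Mul(8, x, Add(x, Pow(x, -1))) (Function('U')(x) = Mul(4, Mul(Add(x, x), Add(x, Pow(x, -1)))) = Mul(4, Mul(Mul(2, x), Add(x, Pow(x, -1)))) = Mul(4, Mul(2, x, Add(x, Pow(x, -1)))) = Mul(8, x, Add(x, Pow(x, -1))))
L = -40761 (L = Add(-32893, -7868) = -40761)
Pow(Add(L, Function('J')(Function('U')(Function('y')(3)), -272)), -1) = Pow(Add(-40761, Add(8, Mul(8, Pow(3, 2)))), -1) = Pow(Add(-40761, Add(8, Mul(8, 9))), -1) = Pow(Add(-40761, Add(8, 72)), -1) = Pow(Add(-40761, 80), -1) = Pow(-40681, -1) = Rational(-1, 40681)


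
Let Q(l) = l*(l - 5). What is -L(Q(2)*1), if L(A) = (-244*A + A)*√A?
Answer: -1458*I*√6 ≈ -3571.4*I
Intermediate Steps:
Q(l) = l*(-5 + l)
L(A) = -243*A^(3/2) (L(A) = (-243*A)*√A = -243*A^(3/2))
-L(Q(2)*1) = -(-243)*((2*(-5 + 2))*1)^(3/2) = -(-243)*((2*(-3))*1)^(3/2) = -(-243)*(-6*1)^(3/2) = -(-243)*(-6)^(3/2) = -(-243)*(-6*I*√6) = -1458*I*√6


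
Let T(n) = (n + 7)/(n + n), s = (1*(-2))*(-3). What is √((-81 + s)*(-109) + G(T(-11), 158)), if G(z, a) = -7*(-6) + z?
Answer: √994279/11 ≈ 90.649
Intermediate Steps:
s = 6 (s = -2*(-3) = 6)
T(n) = (7 + n)/(2*n) (T(n) = (7 + n)/((2*n)) = (7 + n)*(1/(2*n)) = (7 + n)/(2*n))
G(z, a) = 42 + z
√((-81 + s)*(-109) + G(T(-11), 158)) = √((-81 + 6)*(-109) + (42 + (½)*(7 - 11)/(-11))) = √(-75*(-109) + (42 + (½)*(-1/11)*(-4))) = √(8175 + (42 + 2/11)) = √(8175 + 464/11) = √(90389/11) = √994279/11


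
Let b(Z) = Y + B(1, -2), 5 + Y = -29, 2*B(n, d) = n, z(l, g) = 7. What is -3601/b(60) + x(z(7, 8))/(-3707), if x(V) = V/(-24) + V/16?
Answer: 1281494603/11921712 ≈ 107.49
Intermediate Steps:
x(V) = V/48 (x(V) = V*(-1/24) + V*(1/16) = -V/24 + V/16 = V/48)
B(n, d) = n/2
Y = -34 (Y = -5 - 29 = -34)
b(Z) = -67/2 (b(Z) = -34 + (½)*1 = -34 + ½ = -67/2)
-3601/b(60) + x(z(7, 8))/(-3707) = -3601/(-67/2) + ((1/48)*7)/(-3707) = -3601*(-2/67) + (7/48)*(-1/3707) = 7202/67 - 7/177936 = 1281494603/11921712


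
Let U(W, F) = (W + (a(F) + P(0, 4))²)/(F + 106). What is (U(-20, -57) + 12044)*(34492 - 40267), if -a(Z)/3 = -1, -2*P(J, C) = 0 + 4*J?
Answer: -486869625/7 ≈ -6.9553e+7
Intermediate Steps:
P(J, C) = -2*J (P(J, C) = -(0 + 4*J)/2 = -2*J)
a(Z) = 3 (a(Z) = -3*(-1) = 3)
U(W, F) = (9 + W)/(106 + F) (U(W, F) = (W + (3 - 2*0)²)/(F + 106) = (W + (3 + 0)²)/(106 + F) = (W + 3²)/(106 + F) = (W + 9)/(106 + F) = (9 + W)/(106 + F))
(U(-20, -57) + 12044)*(34492 - 40267) = ((9 - 20)/(106 - 57) + 12044)*(34492 - 40267) = (-11/49 + 12044)*(-5775) = (590145/49)*(-5775) = -486869625/7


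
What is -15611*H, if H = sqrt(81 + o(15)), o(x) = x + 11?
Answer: -15611*sqrt(107) ≈ -1.6148e+5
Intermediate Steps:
o(x) = 11 + x
H = sqrt(107) (H = sqrt(81 + (11 + 15)) = sqrt(81 + 26) = sqrt(107) ≈ 10.344)
-15611*H = -15611*sqrt(107)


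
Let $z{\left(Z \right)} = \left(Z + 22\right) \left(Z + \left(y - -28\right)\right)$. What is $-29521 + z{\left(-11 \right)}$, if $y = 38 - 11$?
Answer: $-29037$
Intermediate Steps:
$y = 27$ ($y = 38 - 11 = 27$)
$z{\left(Z \right)} = \left(22 + Z\right) \left(55 + Z\right)$ ($z{\left(Z \right)} = \left(Z + 22\right) \left(Z + \left(27 - -28\right)\right) = \left(22 + Z\right) \left(Z + \left(27 + 28\right)\right) = \left(22 + Z\right) \left(Z + 55\right) = \left(22 + Z\right) \left(55 + Z\right)$)
$-29521 + z{\left(-11 \right)} = -29521 + \left(1210 + \left(-11\right)^{2} + 77 \left(-11\right)\right) = -29521 + \left(1210 + 121 - 847\right) = -29521 + 484 = -29037$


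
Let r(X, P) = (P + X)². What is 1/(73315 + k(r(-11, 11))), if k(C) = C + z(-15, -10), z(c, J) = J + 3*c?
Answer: 1/73260 ≈ 1.3650e-5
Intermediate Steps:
k(C) = -55 + C (k(C) = C + (-10 + 3*(-15)) = C + (-10 - 45) = C - 55 = -55 + C)
1/(73315 + k(r(-11, 11))) = 1/(73315 + (-55 + (11 - 11)²)) = 1/(73315 + (-55 + 0²)) = 1/(73315 + (-55 + 0)) = 1/(73315 - 55) = 1/73260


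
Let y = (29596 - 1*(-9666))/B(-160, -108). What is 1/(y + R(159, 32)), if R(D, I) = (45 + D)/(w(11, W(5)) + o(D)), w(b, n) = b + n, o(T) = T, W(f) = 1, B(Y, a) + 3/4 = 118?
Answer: 399/134084 ≈ 0.0029757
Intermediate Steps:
B(Y, a) = 469/4 (B(Y, a) = -¾ + 118 = 469/4)
y = 2344/7 (y = (29596 - 1*(-9666))/(469/4) = (29596 + 9666)*(4/469) = 39262*(4/469) = 2344/7 ≈ 334.86)
R(D, I) = (45 + D)/(12 + D) (R(D, I) = (45 + D)/((11 + 1) + D) = (45 + D)/(12 + D))
1/(y + R(159, 32)) = 1/(2344/7 + (45 + 159)/(12 + 159)) = 1/(2344/7 + 204/171) = 1/(2344/7 + (1/171)*204) = 1/(2344/7 + 68/57) = 1/(134084/399) = 399/134084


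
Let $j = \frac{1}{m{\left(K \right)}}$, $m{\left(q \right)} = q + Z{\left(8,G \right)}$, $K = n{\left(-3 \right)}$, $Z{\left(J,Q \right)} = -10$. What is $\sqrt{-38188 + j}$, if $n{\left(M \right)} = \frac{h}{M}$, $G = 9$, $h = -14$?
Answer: $\frac{i \sqrt{611011}}{4} \approx 195.42 i$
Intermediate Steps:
$n{\left(M \right)} = - \frac{14}{M}$
$K = \frac{14}{3}$ ($K = - \frac{14}{-3} = \left(-14\right) \left(- \frac{1}{3}\right) = \frac{14}{3} \approx 4.6667$)
$m{\left(q \right)} = -10 + q$ ($m{\left(q \right)} = q - 10 = -10 + q$)
$j = - \frac{3}{16}$ ($j = \frac{1}{-10 + \frac{14}{3}} = \frac{1}{- \frac{16}{3}} = - \frac{3}{16} \approx -0.1875$)
$\sqrt{-38188 + j} = \sqrt{-38188 - \frac{3}{16}} = \sqrt{- \frac{611011}{16}} = \frac{i \sqrt{611011}}{4}$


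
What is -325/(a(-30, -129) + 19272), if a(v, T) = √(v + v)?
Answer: -521950/30950837 + 325*I*√15/185705022 ≈ -0.016864 + 6.7781e-6*I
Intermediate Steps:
a(v, T) = √2*√v (a(v, T) = √(2*v) = √2*√v)
-325/(a(-30, -129) + 19272) = -325/(√2*√(-30) + 19272) = -325/(√2*(I*√30) + 19272) = -325/(2*I*√15 + 19272) = -325/(19272 + 2*I*√15)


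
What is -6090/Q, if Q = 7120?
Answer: -609/712 ≈ -0.85534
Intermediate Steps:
-6090/Q = -6090/7120 = -6090*1/7120 = -609/712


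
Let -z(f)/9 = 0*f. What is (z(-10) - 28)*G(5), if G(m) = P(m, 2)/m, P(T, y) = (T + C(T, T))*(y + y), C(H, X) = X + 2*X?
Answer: -448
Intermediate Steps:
C(H, X) = 3*X
z(f) = 0 (z(f) = -0*f = -9*0 = 0)
P(T, y) = 8*T*y (P(T, y) = (T + 3*T)*(y + y) = (4*T)*(2*y) = 8*T*y)
G(m) = 16 (G(m) = (8*m*2)/m = (16*m)/m = 16)
(z(-10) - 28)*G(5) = (0 - 28)*16 = -28*16 = -448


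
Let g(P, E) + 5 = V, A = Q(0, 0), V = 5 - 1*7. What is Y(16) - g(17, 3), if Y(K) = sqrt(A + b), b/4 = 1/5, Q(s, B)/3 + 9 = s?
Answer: 7 + I*sqrt(655)/5 ≈ 7.0 + 5.1186*I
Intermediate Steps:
Q(s, B) = -27 + 3*s
V = -2 (V = 5 - 7 = -2)
A = -27 (A = -27 + 3*0 = -27 + 0 = -27)
b = 4/5 ≈ 0.80000
g(P, E) = -7 (g(P, E) = -5 - 2 = -7)
Y(K) = I*sqrt(655)/5 (Y(K) = sqrt(-27 + 4/5) = sqrt(-131/5) = I*sqrt(655)/5)
Y(16) - g(17, 3) = I*sqrt(655)/5 - 1*(-7) = I*sqrt(655)/5 + 7 = 7 + I*sqrt(655)/5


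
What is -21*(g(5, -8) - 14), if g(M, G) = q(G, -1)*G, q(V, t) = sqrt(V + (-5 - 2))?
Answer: 294 + 168*I*sqrt(15) ≈ 294.0 + 650.66*I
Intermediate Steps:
q(V, t) = sqrt(-7 + V) (q(V, t) = sqrt(V - 7) = sqrt(-7 + V))
g(M, G) = G*sqrt(-7 + G) (g(M, G) = sqrt(-7 + G)*G = G*sqrt(-7 + G))
-21*(g(5, -8) - 14) = -21*(-8*sqrt(-7 - 8) - 14) = -21*(-8*I*sqrt(15) - 14) = -21*(-14 - 8*I*sqrt(15)) = 294 + 168*I*sqrt(15)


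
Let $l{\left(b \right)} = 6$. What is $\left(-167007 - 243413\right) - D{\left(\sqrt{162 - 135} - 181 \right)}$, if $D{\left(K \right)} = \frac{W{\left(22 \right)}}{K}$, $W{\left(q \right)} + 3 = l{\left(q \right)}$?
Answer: $- \frac{13434687737}{32734} + \frac{9 \sqrt{3}}{32734} \approx -4.1042 \cdot 10^{5}$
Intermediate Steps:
$W{\left(q \right)} = 3$ ($W{\left(q \right)} = -3 + 6 = 3$)
$D{\left(K \right)} = \frac{3}{K}$
$\left(-167007 - 243413\right) - D{\left(\sqrt{162 - 135} - 181 \right)} = \left(-167007 - 243413\right) - \frac{3}{\sqrt{162 - 135} - 181} = -410420 - \frac{3}{\sqrt{27} - 181} = -410420 - \frac{3}{3 \sqrt{3} - 181} = -410420 - \frac{3}{-181 + 3 \sqrt{3}}$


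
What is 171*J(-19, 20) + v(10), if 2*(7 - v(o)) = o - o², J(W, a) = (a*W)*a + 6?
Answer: -1298522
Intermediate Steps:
J(W, a) = 6 + W*a² (J(W, a) = (W*a)*a + 6 = W*a² + 6 = 6 + W*a²)
v(o) = 7 + o²/2 - o/2 (v(o) = 7 - (o - o²)/2 = 7 + (o²/2 - o/2) = 7 + o²/2 - o/2)
171*J(-19, 20) + v(10) = 171*(6 - 19*20²) + (7 + (½)*10² - ½*10) = 171*(6 - 19*400) + (7 + (½)*100 - 5) = 171*(6 - 7600) + (7 + 50 - 5) = 171*(-7594) + 52 = -1298574 + 52 = -1298522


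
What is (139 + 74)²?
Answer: 45369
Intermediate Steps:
(139 + 74)² = 213² = 45369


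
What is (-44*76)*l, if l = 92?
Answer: -307648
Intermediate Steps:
(-44*76)*l = -44*76*92 = -3344*92 = -307648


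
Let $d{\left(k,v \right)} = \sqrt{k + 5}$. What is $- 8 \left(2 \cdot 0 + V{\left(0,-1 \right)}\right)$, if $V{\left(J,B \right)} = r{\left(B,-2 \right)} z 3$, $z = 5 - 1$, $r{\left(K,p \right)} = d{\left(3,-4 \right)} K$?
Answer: $192 \sqrt{2} \approx 271.53$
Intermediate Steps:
$d{\left(k,v \right)} = \sqrt{5 + k}$
$r{\left(K,p \right)} = 2 K \sqrt{2}$ ($r{\left(K,p \right)} = \sqrt{5 + 3} K = \sqrt{8} K = 2 \sqrt{2} K = 2 K \sqrt{2}$)
$z = 4$ ($z = 5 - 1 = 4$)
$V{\left(J,B \right)} = 24 B \sqrt{2}$ ($V{\left(J,B \right)} = 2 B \sqrt{2} \cdot 4 \cdot 3 = 8 B \sqrt{2} \cdot 3 = 24 B \sqrt{2}$)
$- 8 \left(2 \cdot 0 + V{\left(0,-1 \right)}\right) = - 8 \left(2 \cdot 0 + 24 \left(-1\right) \sqrt{2}\right) = - 8 \left(0 - 24 \sqrt{2}\right) = - 8 \left(- 24 \sqrt{2}\right) = 192 \sqrt{2}$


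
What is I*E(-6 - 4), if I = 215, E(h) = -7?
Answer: -1505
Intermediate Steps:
I*E(-6 - 4) = 215*(-7) = -1505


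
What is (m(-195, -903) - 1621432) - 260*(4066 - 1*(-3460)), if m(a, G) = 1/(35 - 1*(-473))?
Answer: -1817721535/508 ≈ -3.5782e+6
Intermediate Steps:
m(a, G) = 1/508 (m(a, G) = 1/(35 + 473) = 1/508)
(m(-195, -903) - 1621432) - 260*(4066 - 1*(-3460)) = (1/508 - 1621432) - 260*(4066 - 1*(-3460)) = -823687455/508 - 260*(4066 + 3460) = -823687455/508 - 260*7526 = -823687455/508 - 1956760 = -1817721535/508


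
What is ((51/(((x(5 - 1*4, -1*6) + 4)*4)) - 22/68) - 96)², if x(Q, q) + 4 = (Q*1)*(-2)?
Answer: 195077089/18496 ≈ 10547.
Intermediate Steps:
x(Q, q) = -4 - 2*Q (x(Q, q) = -4 + (Q*1)*(-2) = -4 + Q*(-2) = -4 - 2*Q)
((51/(((x(5 - 1*4, -1*6) + 4)*4)) - 22/68) - 96)² = ((51/((((-4 - 2*(5 - 1*4)) + 4)*4)) - 22/68) - 96)² = ((51/((((-4 - 2*(5 - 4)) + 4)*4)) - 22*1/68) - 96)² = ((51/((((-4 - 2*1) + 4)*4)) - 11/34) - 96)² = ((51/((((-4 - 2) + 4)*4)) - 11/34) - 96)² = ((51/(((-6 + 4)*4)) - 11/34) - 96)² = ((51/((-2*4)) - 11/34) - 96)² = ((51/(-8) - 11/34) - 96)² = ((51*(-⅛) - 11/34) - 96)² = ((-51/8 - 11/34) - 96)² = (-911/136 - 96)² = (-13967/136)² = 195077089/18496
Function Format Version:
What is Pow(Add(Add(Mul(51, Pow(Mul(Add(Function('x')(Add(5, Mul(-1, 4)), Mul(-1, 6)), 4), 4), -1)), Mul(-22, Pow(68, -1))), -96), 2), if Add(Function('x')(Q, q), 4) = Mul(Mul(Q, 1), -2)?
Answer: Rational(195077089, 18496) ≈ 10547.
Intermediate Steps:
Function('x')(Q, q) = Add(-4, Mul(-2, Q)) (Function('x')(Q, q) = Add(-4, Mul(Mul(Q, 1), -2)) = Add(-4, Mul(Q, -2)) = Add(-4, Mul(-2, Q)))
Pow(Add(Add(Mul(51, Pow(Mul(Add(Function('x')(Add(5, Mul(-1, 4)), Mul(-1, 6)), 4), 4), -1)), Mul(-22, Pow(68, -1))), -96), 2) = Pow(Add(Add(Mul(51, Pow(Mul(Add(Add(-4, Mul(-2, Add(5, Mul(-1, 4)))), 4), 4), -1)), Mul(-22, Pow(68, -1))), -96), 2) = Pow(Add(Add(Mul(51, Pow(Mul(Add(Add(-4, Mul(-2, Add(5, -4))), 4), 4), -1)), Mul(-22, Rational(1, 68))), -96), 2) = Pow(Add(Add(Mul(51, Pow(Mul(Add(Add(-4, Mul(-2, 1)), 4), 4), -1)), Rational(-11, 34)), -96), 2) = Pow(Add(Add(Mul(51, Pow(Mul(Add(Add(-4, -2), 4), 4), -1)), Rational(-11, 34)), -96), 2) = Pow(Add(Add(Mul(51, Pow(Mul(Add(-6, 4), 4), -1)), Rational(-11, 34)), -96), 2) = Pow(Add(Add(Mul(51, Pow(Mul(-2, 4), -1)), Rational(-11, 34)), -96), 2) = Pow(Add(Add(Mul(51, Pow(-8, -1)), Rational(-11, 34)), -96), 2) = Pow(Add(Add(Mul(51, Rational(-1, 8)), Rational(-11, 34)), -96), 2) = Pow(Add(Add(Rational(-51, 8), Rational(-11, 34)), -96), 2) = Pow(Add(Rational(-911, 136), -96), 2) = Pow(Rational(-13967, 136), 2) = Rational(195077089, 18496)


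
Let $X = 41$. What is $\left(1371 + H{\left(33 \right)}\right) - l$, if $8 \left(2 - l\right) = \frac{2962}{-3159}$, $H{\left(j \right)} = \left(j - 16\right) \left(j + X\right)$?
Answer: $\frac{33193291}{12636} \approx 2626.9$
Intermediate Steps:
$H{\left(j \right)} = \left(-16 + j\right) \left(41 + j\right)$ ($H{\left(j \right)} = \left(j - 16\right) \left(j + 41\right) = \left(-16 + j\right) \left(41 + j\right)$)
$l = \frac{26753}{12636}$ ($l = 2 - \frac{2962 \frac{1}{-3159}}{8} = 2 - \frac{2962 \left(- \frac{1}{3159}\right)}{8} = 2 - - \frac{1481}{12636} = 2 + \frac{1481}{12636} = \frac{26753}{12636} \approx 2.1172$)
$\left(1371 + H{\left(33 \right)}\right) - l = \left(1371 + \left(-656 + 33^{2} + 25 \cdot 33\right)\right) - \frac{26753}{12636} = \left(1371 + \left(-656 + 1089 + 825\right)\right) - \frac{26753}{12636} = \left(1371 + 1258\right) - \frac{26753}{12636} = 2629 - \frac{26753}{12636} = \frac{33193291}{12636}$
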